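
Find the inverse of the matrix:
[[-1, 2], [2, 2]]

For [[a,b],[c,d]], inverse = (1/det)·[[d,-b],[-c,a]]
det = (-1)(2) - (2)(2) = -2 - 4 = -6
Inverse = (1/-6)·[[2, -2], [-2, -1]]
= [[-1/3, 1/3], [1/3, 1/6]]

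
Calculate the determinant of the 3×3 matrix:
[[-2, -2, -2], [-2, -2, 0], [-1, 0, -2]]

Expansion along first row:
det = -2·det([[-2,0],[0,-2]]) - -2·det([[-2,0],[-1,-2]]) + -2·det([[-2,-2],[-1,0]])
    = -2·(-2·-2 - 0·0) - -2·(-2·-2 - 0·-1) + -2·(-2·0 - -2·-1)
    = -2·4 - -2·4 + -2·-2
    = -8 + 8 + 4 = 4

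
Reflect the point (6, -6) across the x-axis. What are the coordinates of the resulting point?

Reflection across x-axis: (6, -6) → (6, 6)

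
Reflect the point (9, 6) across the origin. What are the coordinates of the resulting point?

Reflection across origin: (9, 6) → (-9, -6)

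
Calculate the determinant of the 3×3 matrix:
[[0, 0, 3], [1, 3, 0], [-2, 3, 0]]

Expansion along first row:
det = 0·det([[3,0],[3,0]]) - 0·det([[1,0],[-2,0]]) + 3·det([[1,3],[-2,3]])
    = 0·(3·0 - 0·3) - 0·(1·0 - 0·-2) + 3·(1·3 - 3·-2)
    = 0·0 - 0·0 + 3·9
    = 0 + 0 + 27 = 27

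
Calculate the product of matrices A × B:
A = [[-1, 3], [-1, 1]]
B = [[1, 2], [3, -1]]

Matrix multiplication:
C[0][0] = -1×1 + 3×3 = 8
C[0][1] = -1×2 + 3×-1 = -5
C[1][0] = -1×1 + 1×3 = 2
C[1][1] = -1×2 + 1×-1 = -3
Result: [[8, -5], [2, -3]]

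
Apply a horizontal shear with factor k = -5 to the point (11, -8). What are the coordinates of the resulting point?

Shear matrix for horizontal shear with factor k = -5:
[[1, -5], [0, 1]]
Result: (11, -8) → (51, -8)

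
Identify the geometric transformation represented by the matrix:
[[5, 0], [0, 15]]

This matrix represents: non-uniform scaling by sx = 5, sy = 15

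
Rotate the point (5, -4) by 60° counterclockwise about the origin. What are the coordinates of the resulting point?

Rotation matrix for 60°: [[cos 60°, -sin 60°], [sin 60°, cos 60°]] ≈ [[0.500000, -0.866025], [0.866025, 0.500000]]
[[0.500000, -0.866025], [0.866025, 0.500000]] × [5, -4]ᵀ ≈ [5.9641, 2.3301]ᵀ
Result: (5.9641, 2.3301)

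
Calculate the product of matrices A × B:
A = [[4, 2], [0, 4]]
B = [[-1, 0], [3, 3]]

Matrix multiplication:
C[0][0] = 4×-1 + 2×3 = 2
C[0][1] = 4×0 + 2×3 = 6
C[1][0] = 0×-1 + 4×3 = 12
C[1][1] = 0×0 + 4×3 = 12
Result: [[2, 6], [12, 12]]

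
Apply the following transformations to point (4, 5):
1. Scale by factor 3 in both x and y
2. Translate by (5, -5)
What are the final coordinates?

Step 1: Scale (4, 5) by 3 → (12, 15)
Step 2: Translate by (5, -5) → (17, 10)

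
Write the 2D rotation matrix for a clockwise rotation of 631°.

Rotation matrix formula: [[cos θ, -sin θ], [sin θ, cos θ]]
A clockwise rotation by 631° is equivalent to a counterclockwise rotation by -631°.
For θ = -631°:
cos(-631°) = 0.0175
sin(-631°) = 0.9998
Result: [[0.0175, -0.9998], [0.9998, 0.0175]]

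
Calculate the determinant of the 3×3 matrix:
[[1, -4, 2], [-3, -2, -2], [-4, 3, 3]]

Expansion along first row:
det = 1·det([[-2,-2],[3,3]]) - -4·det([[-3,-2],[-4,3]]) + 2·det([[-3,-2],[-4,3]])
    = 1·(-2·3 - -2·3) - -4·(-3·3 - -2·-4) + 2·(-3·3 - -2·-4)
    = 1·0 - -4·-17 + 2·-17
    = 0 + -68 + -34 = -102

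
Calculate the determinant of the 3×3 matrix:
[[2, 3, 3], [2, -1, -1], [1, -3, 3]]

Expansion along first row:
det = 2·det([[-1,-1],[-3,3]]) - 3·det([[2,-1],[1,3]]) + 3·det([[2,-1],[1,-3]])
    = 2·(-1·3 - -1·-3) - 3·(2·3 - -1·1) + 3·(2·-3 - -1·1)
    = 2·-6 - 3·7 + 3·-5
    = -12 + -21 + -15 = -48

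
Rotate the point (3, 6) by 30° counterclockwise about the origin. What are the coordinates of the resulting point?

Rotation matrix for 30°: [[cos 30°, -sin 30°], [sin 30°, cos 30°]] ≈ [[0.866025, -0.500000], [0.500000, 0.866025]]
[[0.866025, -0.500000], [0.500000, 0.866025]] × [3, 6]ᵀ ≈ [-0.4019, 6.6962]ᵀ
Result: (-0.4019, 6.6962)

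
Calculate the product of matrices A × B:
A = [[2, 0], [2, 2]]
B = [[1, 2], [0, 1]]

Matrix multiplication:
C[0][0] = 2×1 + 0×0 = 2
C[0][1] = 2×2 + 0×1 = 4
C[1][0] = 2×1 + 2×0 = 2
C[1][1] = 2×2 + 2×1 = 6
Result: [[2, 4], [2, 6]]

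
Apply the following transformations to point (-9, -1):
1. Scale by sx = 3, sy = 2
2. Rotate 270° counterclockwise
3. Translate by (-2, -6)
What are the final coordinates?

Step 1: Scale → (-27, -2)
Step 2: Rotate 270° → (-2, 27)
Step 3: Translate → (-4, 21)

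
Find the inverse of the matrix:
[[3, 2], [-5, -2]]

For [[a,b],[c,d]], inverse = (1/det)·[[d,-b],[-c,a]]
det = (3)(-2) - (2)(-5) = -6 - -10 = 4
Inverse = (1/4)·[[-2, -2], [5, 3]]
= [[-1/2, -1/2], [5/4, 3/4]]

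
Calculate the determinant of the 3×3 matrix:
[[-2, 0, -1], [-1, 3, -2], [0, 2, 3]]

Expansion along first row:
det = -2·det([[3,-2],[2,3]]) - 0·det([[-1,-2],[0,3]]) + -1·det([[-1,3],[0,2]])
    = -2·(3·3 - -2·2) - 0·(-1·3 - -2·0) + -1·(-1·2 - 3·0)
    = -2·13 - 0·-3 + -1·-2
    = -26 + 0 + 2 = -24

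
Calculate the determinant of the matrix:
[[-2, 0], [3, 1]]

For a 2×2 matrix [[a, b], [c, d]], det = ad - bc
det = (-2)(1) - (0)(3) = -2 - 0 = -2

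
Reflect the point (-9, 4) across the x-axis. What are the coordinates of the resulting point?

Reflection across x-axis: (-9, 4) → (-9, -4)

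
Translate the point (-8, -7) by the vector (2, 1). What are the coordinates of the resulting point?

Translation by (2, 1) (homogeneous matrix [[1, 0, 2], [0, 1, 1], [0, 0, 1]]):
x' = -8 + 2 = -6
y' = -7 + 1 = -6
Result: (-6, -6)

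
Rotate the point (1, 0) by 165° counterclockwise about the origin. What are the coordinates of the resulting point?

Rotation matrix for 165°: [[cos 165°, -sin 165°], [sin 165°, cos 165°]] ≈ [[-0.965926, -0.258819], [0.258819, -0.965926]]
[[-0.965926, -0.258819], [0.258819, -0.965926]] × [1, 0]ᵀ ≈ [-0.9659, 0.2588]ᵀ
Result: (-0.9659, 0.2588)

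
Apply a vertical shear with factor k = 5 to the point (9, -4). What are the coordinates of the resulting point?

Shear matrix for vertical shear with factor k = 5:
[[1, 0], [5, 1]]
Result: (9, -4) → (9, 41)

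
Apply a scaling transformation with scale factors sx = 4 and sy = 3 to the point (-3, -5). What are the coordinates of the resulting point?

Scaling matrix:
[[4, 0], [0, 3]]
Result: (-3 × 4, -5 × 3) = (-12, -15)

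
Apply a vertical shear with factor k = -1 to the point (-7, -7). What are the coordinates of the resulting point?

Shear matrix for vertical shear with factor k = -1:
[[1, 0], [-1, 1]]
Result: (-7, -7) → (-7, 0)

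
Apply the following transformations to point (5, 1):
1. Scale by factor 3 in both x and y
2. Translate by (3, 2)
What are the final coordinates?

Step 1: Scale (5, 1) by 3 → (15, 3)
Step 2: Translate by (3, 2) → (18, 5)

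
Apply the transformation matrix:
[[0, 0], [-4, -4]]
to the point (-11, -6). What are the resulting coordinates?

Matrix multiplication:
[[0, 0], [-4, -4]] × [-11, -6]ᵀ
= [(0)(-11) + (0)(-6), (-4)(-11) + (-4)(-6)]ᵀ
= [0, 68]ᵀ
Result: (0, 68)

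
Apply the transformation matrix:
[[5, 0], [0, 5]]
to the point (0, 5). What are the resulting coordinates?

Matrix multiplication:
[[5, 0], [0, 5]] × [0, 5]ᵀ
= [(5)(0) + (0)(5), (0)(0) + (5)(5)]ᵀ
= [0, 25]ᵀ
Result: (0, 25)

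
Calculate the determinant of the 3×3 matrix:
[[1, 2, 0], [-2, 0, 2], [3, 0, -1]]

Expansion along first row:
det = 1·det([[0,2],[0,-1]]) - 2·det([[-2,2],[3,-1]]) + 0·det([[-2,0],[3,0]])
    = 1·(0·-1 - 2·0) - 2·(-2·-1 - 2·3) + 0·(-2·0 - 0·3)
    = 1·0 - 2·-4 + 0·0
    = 0 + 8 + 0 = 8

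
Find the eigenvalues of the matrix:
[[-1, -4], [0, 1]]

Characteristic equation: det(A - λI) = 0
λ² - (trace)λ + (det) = 0
trace = -1 + 1 = 0, det = (-1)(1) - (-4)(0) = -1
λ² - (0)λ + (-1) = 0
λ = (0 ± √((0)² - 4·(-1))) / 2 = (0 ± √4) / 2
Solving: λ = -1, 1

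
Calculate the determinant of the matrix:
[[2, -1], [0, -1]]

For a 2×2 matrix [[a, b], [c, d]], det = ad - bc
det = (2)(-1) - (-1)(0) = -2 - 0 = -2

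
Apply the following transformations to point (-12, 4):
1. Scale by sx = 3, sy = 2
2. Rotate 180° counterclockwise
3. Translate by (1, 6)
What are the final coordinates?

Step 1: Scale → (-36, 8)
Step 2: Rotate 180° → (36, -8)
Step 3: Translate → (37, -2)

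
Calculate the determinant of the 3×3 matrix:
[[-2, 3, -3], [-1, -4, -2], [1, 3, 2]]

Expansion along first row:
det = -2·det([[-4,-2],[3,2]]) - 3·det([[-1,-2],[1,2]]) + -3·det([[-1,-4],[1,3]])
    = -2·(-4·2 - -2·3) - 3·(-1·2 - -2·1) + -3·(-1·3 - -4·1)
    = -2·-2 - 3·0 + -3·1
    = 4 + 0 + -3 = 1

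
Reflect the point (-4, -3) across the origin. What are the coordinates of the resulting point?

Reflection across origin: (-4, -3) → (4, 3)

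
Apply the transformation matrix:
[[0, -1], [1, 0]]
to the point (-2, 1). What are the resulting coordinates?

Matrix multiplication:
[[0, -1], [1, 0]] × [-2, 1]ᵀ
= [(0)(-2) + (-1)(1), (1)(-2) + (0)(1)]ᵀ
= [-1, -2]ᵀ
Result: (-1, -2)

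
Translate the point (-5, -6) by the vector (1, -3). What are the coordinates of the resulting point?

Translation by (1, -3) (homogeneous matrix [[1, 0, 1], [0, 1, -3], [0, 0, 1]]):
x' = -5 + 1 = -4
y' = -6 + -3 = -9
Result: (-4, -9)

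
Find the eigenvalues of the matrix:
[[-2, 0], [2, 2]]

Characteristic equation: det(A - λI) = 0
λ² - (trace)λ + (det) = 0
trace = -2 + 2 = 0, det = (-2)(2) - (0)(2) = -4
λ² - (0)λ + (-4) = 0
λ = (0 ± √((0)² - 4·(-4))) / 2 = (0 ± √16) / 2
Solving: λ = -2, 2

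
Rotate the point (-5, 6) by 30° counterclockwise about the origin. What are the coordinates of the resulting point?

Rotation matrix for 30°: [[cos 30°, -sin 30°], [sin 30°, cos 30°]] ≈ [[0.866025, -0.500000], [0.500000, 0.866025]]
[[0.866025, -0.500000], [0.500000, 0.866025]] × [-5, 6]ᵀ ≈ [-7.3301, 2.6962]ᵀ
Result: (-7.3301, 2.6962)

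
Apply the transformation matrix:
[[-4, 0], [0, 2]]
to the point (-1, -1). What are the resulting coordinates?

Matrix multiplication:
[[-4, 0], [0, 2]] × [-1, -1]ᵀ
= [(-4)(-1) + (0)(-1), (0)(-1) + (2)(-1)]ᵀ
= [4, -2]ᵀ
Result: (4, -2)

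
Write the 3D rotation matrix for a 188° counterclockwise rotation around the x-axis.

Rotation matrix for counterclockwise 188° around x-axis:
cos(188°) = -0.9903, sin(188°) = -0.1392
Result: [[1, 0, 0], [0, -0.9903, 0.1392], [0, -0.1392, -0.9903]]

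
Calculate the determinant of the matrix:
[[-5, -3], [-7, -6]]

For a 2×2 matrix [[a, b], [c, d]], det = ad - bc
det = (-5)(-6) - (-3)(-7) = 30 - 21 = 9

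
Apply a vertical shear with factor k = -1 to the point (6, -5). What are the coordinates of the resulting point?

Shear matrix for vertical shear with factor k = -1:
[[1, 0], [-1, 1]]
Result: (6, -5) → (6, -11)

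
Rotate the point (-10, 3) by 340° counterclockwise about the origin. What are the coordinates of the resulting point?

Rotation matrix for 340°: [[cos 340°, -sin 340°], [sin 340°, cos 340°]] ≈ [[0.939693, 0.342020], [-0.342020, 0.939693]]
[[0.939693, 0.342020], [-0.342020, 0.939693]] × [-10, 3]ᵀ ≈ [-8.3709, 6.2393]ᵀ
Result: (-8.3709, 6.2393)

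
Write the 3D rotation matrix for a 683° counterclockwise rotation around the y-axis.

Rotation matrix for counterclockwise 683° around y-axis:
cos(683°) = 0.7986, sin(683°) = -0.6018
Result: [[0.7986, 0, -0.6018], [0, 1, 0], [0.6018, 0, 0.7986]]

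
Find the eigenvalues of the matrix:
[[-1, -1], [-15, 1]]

Characteristic equation: det(A - λI) = 0
λ² - (trace)λ + (det) = 0
trace = -1 + 1 = 0, det = (-1)(1) - (-1)(-15) = -16
λ² - (0)λ + (-16) = 0
λ = (0 ± √((0)² - 4·(-16))) / 2 = (0 ± √64) / 2
Solving: λ = -4, 4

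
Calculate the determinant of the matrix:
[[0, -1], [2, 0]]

For a 2×2 matrix [[a, b], [c, d]], det = ad - bc
det = (0)(0) - (-1)(2) = 0 - -2 = 2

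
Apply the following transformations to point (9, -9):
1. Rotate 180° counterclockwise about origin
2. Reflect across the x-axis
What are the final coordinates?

Step 1: Rotate 180° → (-9, 9)
Step 2: Reflect across x-axis → (-9, -9)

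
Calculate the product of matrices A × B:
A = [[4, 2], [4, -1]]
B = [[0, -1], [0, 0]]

Matrix multiplication:
C[0][0] = 4×0 + 2×0 = 0
C[0][1] = 4×-1 + 2×0 = -4
C[1][0] = 4×0 + -1×0 = 0
C[1][1] = 4×-1 + -1×0 = -4
Result: [[0, -4], [0, -4]]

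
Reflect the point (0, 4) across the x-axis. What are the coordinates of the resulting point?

Reflection across x-axis: (0, 4) → (0, -4)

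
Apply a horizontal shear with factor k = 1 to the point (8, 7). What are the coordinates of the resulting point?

Shear matrix for horizontal shear with factor k = 1:
[[1, 1], [0, 1]]
Result: (8, 7) → (15, 7)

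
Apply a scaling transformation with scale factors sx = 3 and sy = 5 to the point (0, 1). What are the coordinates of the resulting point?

Scaling matrix:
[[3, 0], [0, 5]]
Result: (0 × 3, 1 × 5) = (0, 5)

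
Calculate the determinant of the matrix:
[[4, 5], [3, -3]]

For a 2×2 matrix [[a, b], [c, d]], det = ad - bc
det = (4)(-3) - (5)(3) = -12 - 15 = -27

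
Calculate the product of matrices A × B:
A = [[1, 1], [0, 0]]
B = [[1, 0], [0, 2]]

Matrix multiplication:
C[0][0] = 1×1 + 1×0 = 1
C[0][1] = 1×0 + 1×2 = 2
C[1][0] = 0×1 + 0×0 = 0
C[1][1] = 0×0 + 0×2 = 0
Result: [[1, 2], [0, 0]]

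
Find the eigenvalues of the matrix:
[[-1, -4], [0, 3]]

Characteristic equation: det(A - λI) = 0
λ² - (trace)λ + (det) = 0
trace = -1 + 3 = 2, det = (-1)(3) - (-4)(0) = -3
λ² - (2)λ + (-3) = 0
λ = (2 ± √((2)² - 4·(-3))) / 2 = (2 ± √16) / 2
Solving: λ = -1, 3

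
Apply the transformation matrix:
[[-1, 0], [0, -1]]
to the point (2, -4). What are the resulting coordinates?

Matrix multiplication:
[[-1, 0], [0, -1]] × [2, -4]ᵀ
= [(-1)(2) + (0)(-4), (0)(2) + (-1)(-4)]ᵀ
= [-2, 4]ᵀ
Result: (-2, 4)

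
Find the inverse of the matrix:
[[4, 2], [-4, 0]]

For [[a,b],[c,d]], inverse = (1/det)·[[d,-b],[-c,a]]
det = (4)(0) - (2)(-4) = 0 - -8 = 8
Inverse = (1/8)·[[0, -2], [4, 4]]
= [[0, -1/4], [1/2, 1/2]]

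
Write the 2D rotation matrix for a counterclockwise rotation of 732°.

Rotation matrix formula: [[cos θ, -sin θ], [sin θ, cos θ]]
For θ = 732°:
cos(732°) = 0.9781
sin(732°) = 0.2079
Result: [[0.9781, -0.2079], [0.2079, 0.9781]]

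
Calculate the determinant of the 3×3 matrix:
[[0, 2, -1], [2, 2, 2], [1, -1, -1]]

Expansion along first row:
det = 0·det([[2,2],[-1,-1]]) - 2·det([[2,2],[1,-1]]) + -1·det([[2,2],[1,-1]])
    = 0·(2·-1 - 2·-1) - 2·(2·-1 - 2·1) + -1·(2·-1 - 2·1)
    = 0·0 - 2·-4 + -1·-4
    = 0 + 8 + 4 = 12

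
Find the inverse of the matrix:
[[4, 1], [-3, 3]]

For [[a,b],[c,d]], inverse = (1/det)·[[d,-b],[-c,a]]
det = (4)(3) - (1)(-3) = 12 - -3 = 15
Inverse = (1/15)·[[3, -1], [3, 4]]
= [[1/5, -1/15], [1/5, 4/15]]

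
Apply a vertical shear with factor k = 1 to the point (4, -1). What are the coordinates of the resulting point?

Shear matrix for vertical shear with factor k = 1:
[[1, 0], [1, 1]]
Result: (4, -1) → (4, 3)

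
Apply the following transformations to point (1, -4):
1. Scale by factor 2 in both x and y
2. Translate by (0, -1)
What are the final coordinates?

Step 1: Scale (1, -4) by 2 → (2, -8)
Step 2: Translate by (0, -1) → (2, -9)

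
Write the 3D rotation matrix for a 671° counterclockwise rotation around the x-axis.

Rotation matrix for counterclockwise 671° around x-axis:
cos(671°) = 0.6561, sin(671°) = -0.7547
Result: [[1, 0, 0], [0, 0.6561, 0.7547], [0, -0.7547, 0.6561]]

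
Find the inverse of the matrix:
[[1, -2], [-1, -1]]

For [[a,b],[c,d]], inverse = (1/det)·[[d,-b],[-c,a]]
det = (1)(-1) - (-2)(-1) = -1 - 2 = -3
Inverse = (1/-3)·[[-1, 2], [1, 1]]
= [[1/3, -2/3], [-1/3, -1/3]]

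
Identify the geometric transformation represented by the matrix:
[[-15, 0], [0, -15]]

This matrix represents: uniform scaling by factor -15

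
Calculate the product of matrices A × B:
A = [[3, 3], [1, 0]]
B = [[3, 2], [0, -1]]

Matrix multiplication:
C[0][0] = 3×3 + 3×0 = 9
C[0][1] = 3×2 + 3×-1 = 3
C[1][0] = 1×3 + 0×0 = 3
C[1][1] = 1×2 + 0×-1 = 2
Result: [[9, 3], [3, 2]]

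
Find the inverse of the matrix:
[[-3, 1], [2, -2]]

For [[a,b],[c,d]], inverse = (1/det)·[[d,-b],[-c,a]]
det = (-3)(-2) - (1)(2) = 6 - 2 = 4
Inverse = (1/4)·[[-2, -1], [-2, -3]]
= [[-1/2, -1/4], [-1/2, -3/4]]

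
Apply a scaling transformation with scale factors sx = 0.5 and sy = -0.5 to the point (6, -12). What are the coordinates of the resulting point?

Scaling matrix:
[[0.50, 0], [0, -0.50]]
Result: (6 × 0.5, -12 × -0.5) = (3, 6)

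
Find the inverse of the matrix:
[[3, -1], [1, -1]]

For [[a,b],[c,d]], inverse = (1/det)·[[d,-b],[-c,a]]
det = (3)(-1) - (-1)(1) = -3 - -1 = -2
Inverse = (1/-2)·[[-1, 1], [-1, 3]]
= [[1/2, -1/2], [1/2, -3/2]]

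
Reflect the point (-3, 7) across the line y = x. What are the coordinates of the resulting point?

Reflection across line y = x: (-3, 7) → (7, -3)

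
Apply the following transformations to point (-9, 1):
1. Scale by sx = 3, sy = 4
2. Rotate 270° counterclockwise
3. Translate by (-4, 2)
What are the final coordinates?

Step 1: Scale → (-27, 4)
Step 2: Rotate 270° → (4, 27)
Step 3: Translate → (0, 29)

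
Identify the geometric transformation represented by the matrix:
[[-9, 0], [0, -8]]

This matrix represents: non-uniform scaling by sx = -9, sy = -8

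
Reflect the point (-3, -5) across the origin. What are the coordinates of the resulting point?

Reflection across origin: (-3, -5) → (3, 5)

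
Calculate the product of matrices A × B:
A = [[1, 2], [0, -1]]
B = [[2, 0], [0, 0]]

Matrix multiplication:
C[0][0] = 1×2 + 2×0 = 2
C[0][1] = 1×0 + 2×0 = 0
C[1][0] = 0×2 + -1×0 = 0
C[1][1] = 0×0 + -1×0 = 0
Result: [[2, 0], [0, 0]]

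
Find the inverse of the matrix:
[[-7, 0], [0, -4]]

For [[a,b],[c,d]], inverse = (1/det)·[[d,-b],[-c,a]]
det = (-7)(-4) - (0)(0) = 28 - 0 = 28
Inverse = (1/28)·[[-4, 0], [0, -7]]
= [[-1/7, 0], [0, -1/4]]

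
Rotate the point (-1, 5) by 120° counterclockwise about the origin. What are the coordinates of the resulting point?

Rotation matrix for 120°: [[cos 120°, -sin 120°], [sin 120°, cos 120°]] ≈ [[-0.500000, -0.866025], [0.866025, -0.500000]]
[[-0.500000, -0.866025], [0.866025, -0.500000]] × [-1, 5]ᵀ ≈ [-3.8301, -3.3660]ᵀ
Result: (-3.8301, -3.3660)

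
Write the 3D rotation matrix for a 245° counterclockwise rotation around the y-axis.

Rotation matrix for counterclockwise 245° around y-axis:
cos(245°) = -0.4226, sin(245°) = -0.9063
Result: [[-0.4226, 0, -0.9063], [0, 1, 0], [0.9063, 0, -0.4226]]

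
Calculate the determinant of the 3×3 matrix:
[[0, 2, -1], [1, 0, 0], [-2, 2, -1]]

Expansion along first row:
det = 0·det([[0,0],[2,-1]]) - 2·det([[1,0],[-2,-1]]) + -1·det([[1,0],[-2,2]])
    = 0·(0·-1 - 0·2) - 2·(1·-1 - 0·-2) + -1·(1·2 - 0·-2)
    = 0·0 - 2·-1 + -1·2
    = 0 + 2 + -2 = 0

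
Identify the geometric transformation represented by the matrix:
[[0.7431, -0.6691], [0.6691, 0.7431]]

This matrix represents: rotation by 42° counterclockwise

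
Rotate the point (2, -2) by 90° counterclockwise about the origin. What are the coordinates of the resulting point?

Rotation matrix for 90°: [[cos 90°, -sin 90°], [sin 90°, cos 90°]] = [[0, -1], [1, 0]]
[[0, -1], [1, 0]] × [2, -2]ᵀ = [2, 2]ᵀ
Result: (2, 2)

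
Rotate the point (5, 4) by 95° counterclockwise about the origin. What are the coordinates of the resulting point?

Rotation matrix for 95°: [[cos 95°, -sin 95°], [sin 95°, cos 95°]] ≈ [[-0.087156, -0.996195], [0.996195, -0.087156]]
[[-0.087156, -0.996195], [0.996195, -0.087156]] × [5, 4]ᵀ ≈ [-4.4206, 4.6324]ᵀ
Result: (-4.4206, 4.6324)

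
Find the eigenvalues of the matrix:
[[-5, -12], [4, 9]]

Characteristic equation: det(A - λI) = 0
λ² - (trace)λ + (det) = 0
trace = -5 + 9 = 4, det = (-5)(9) - (-12)(4) = 3
λ² - (4)λ + (3) = 0
λ = (4 ± √((4)² - 4·(3))) / 2 = (4 ± √4) / 2
Solving: λ = 1, 3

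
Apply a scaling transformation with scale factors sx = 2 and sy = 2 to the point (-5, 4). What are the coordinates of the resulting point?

Scaling matrix:
[[2, 0], [0, 2]]
Result: (-5 × 2, 4 × 2) = (-10, 8)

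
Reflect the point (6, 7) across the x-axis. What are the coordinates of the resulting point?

Reflection across x-axis: (6, 7) → (6, -7)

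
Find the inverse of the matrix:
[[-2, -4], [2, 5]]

For [[a,b],[c,d]], inverse = (1/det)·[[d,-b],[-c,a]]
det = (-2)(5) - (-4)(2) = -10 - -8 = -2
Inverse = (1/-2)·[[5, 4], [-2, -2]]
= [[-5/2, -2], [1, 1]]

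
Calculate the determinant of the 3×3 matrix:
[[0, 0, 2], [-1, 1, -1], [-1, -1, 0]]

Expansion along first row:
det = 0·det([[1,-1],[-1,0]]) - 0·det([[-1,-1],[-1,0]]) + 2·det([[-1,1],[-1,-1]])
    = 0·(1·0 - -1·-1) - 0·(-1·0 - -1·-1) + 2·(-1·-1 - 1·-1)
    = 0·-1 - 0·-1 + 2·2
    = 0 + 0 + 4 = 4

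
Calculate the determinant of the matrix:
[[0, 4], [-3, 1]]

For a 2×2 matrix [[a, b], [c, d]], det = ad - bc
det = (0)(1) - (4)(-3) = 0 - -12 = 12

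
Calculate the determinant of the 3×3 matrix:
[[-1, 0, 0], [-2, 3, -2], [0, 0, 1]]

Expansion along first row:
det = -1·det([[3,-2],[0,1]]) - 0·det([[-2,-2],[0,1]]) + 0·det([[-2,3],[0,0]])
    = -1·(3·1 - -2·0) - 0·(-2·1 - -2·0) + 0·(-2·0 - 3·0)
    = -1·3 - 0·-2 + 0·0
    = -3 + 0 + 0 = -3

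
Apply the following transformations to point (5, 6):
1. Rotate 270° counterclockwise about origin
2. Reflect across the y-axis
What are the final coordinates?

Step 1: Rotate 270° → (6, -5)
Step 2: Reflect across y-axis → (-6, -5)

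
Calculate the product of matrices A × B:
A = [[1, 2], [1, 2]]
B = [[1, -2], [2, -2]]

Matrix multiplication:
C[0][0] = 1×1 + 2×2 = 5
C[0][1] = 1×-2 + 2×-2 = -6
C[1][0] = 1×1 + 2×2 = 5
C[1][1] = 1×-2 + 2×-2 = -6
Result: [[5, -6], [5, -6]]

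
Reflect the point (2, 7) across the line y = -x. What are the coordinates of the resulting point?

Reflection across line y = -x: (2, 7) → (-7, -2)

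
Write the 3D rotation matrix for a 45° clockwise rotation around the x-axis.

Rotation matrix for clockwise 45° around x-axis:
A clockwise rotation by 45° is a counterclockwise rotation by -45°.
cos(-45°) = √2/2, sin(-45°) = -√2/2
Result: [[1, 0, 0], [0, √2/2, √2/2], [0, -√2/2, √2/2]]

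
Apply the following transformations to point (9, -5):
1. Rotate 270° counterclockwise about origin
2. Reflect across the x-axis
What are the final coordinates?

Step 1: Rotate 270° → (-5, -9)
Step 2: Reflect across x-axis → (-5, 9)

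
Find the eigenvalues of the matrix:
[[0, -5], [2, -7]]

Characteristic equation: det(A - λI) = 0
λ² - (trace)λ + (det) = 0
trace = 0 + -7 = -7, det = (0)(-7) - (-5)(2) = 10
λ² - (-7)λ + (10) = 0
λ = (-7 ± √((-7)² - 4·(10))) / 2 = (-7 ± √9) / 2
Solving: λ = -5, -2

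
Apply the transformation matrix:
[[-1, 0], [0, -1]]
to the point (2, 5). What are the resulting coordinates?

Matrix multiplication:
[[-1, 0], [0, -1]] × [2, 5]ᵀ
= [(-1)(2) + (0)(5), (0)(2) + (-1)(5)]ᵀ
= [-2, -5]ᵀ
Result: (-2, -5)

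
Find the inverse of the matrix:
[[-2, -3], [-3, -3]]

For [[a,b],[c,d]], inverse = (1/det)·[[d,-b],[-c,a]]
det = (-2)(-3) - (-3)(-3) = 6 - 9 = -3
Inverse = (1/-3)·[[-3, 3], [3, -2]]
= [[1, -1], [-1, 2/3]]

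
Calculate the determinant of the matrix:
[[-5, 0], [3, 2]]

For a 2×2 matrix [[a, b], [c, d]], det = ad - bc
det = (-5)(2) - (0)(3) = -10 - 0 = -10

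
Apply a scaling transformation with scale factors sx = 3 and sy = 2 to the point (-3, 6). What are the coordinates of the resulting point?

Scaling matrix:
[[3, 0], [0, 2]]
Result: (-3 × 3, 6 × 2) = (-9, 12)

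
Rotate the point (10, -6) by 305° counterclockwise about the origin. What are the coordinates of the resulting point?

Rotation matrix for 305°: [[cos 305°, -sin 305°], [sin 305°, cos 305°]] ≈ [[0.573576, 0.819152], [-0.819152, 0.573576]]
[[0.573576, 0.819152], [-0.819152, 0.573576]] × [10, -6]ᵀ ≈ [0.8209, -11.6330]ᵀ
Result: (0.8209, -11.6330)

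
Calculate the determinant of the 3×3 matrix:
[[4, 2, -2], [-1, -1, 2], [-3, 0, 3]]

Expansion along first row:
det = 4·det([[-1,2],[0,3]]) - 2·det([[-1,2],[-3,3]]) + -2·det([[-1,-1],[-3,0]])
    = 4·(-1·3 - 2·0) - 2·(-1·3 - 2·-3) + -2·(-1·0 - -1·-3)
    = 4·-3 - 2·3 + -2·-3
    = -12 + -6 + 6 = -12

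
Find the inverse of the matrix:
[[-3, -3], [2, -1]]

For [[a,b],[c,d]], inverse = (1/det)·[[d,-b],[-c,a]]
det = (-3)(-1) - (-3)(2) = 3 - -6 = 9
Inverse = (1/9)·[[-1, 3], [-2, -3]]
= [[-1/9, 1/3], [-2/9, -1/3]]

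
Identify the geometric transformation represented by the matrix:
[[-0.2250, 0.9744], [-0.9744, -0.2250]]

This matrix represents: rotation by 257° counterclockwise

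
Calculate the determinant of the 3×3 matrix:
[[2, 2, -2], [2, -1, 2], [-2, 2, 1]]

Expansion along first row:
det = 2·det([[-1,2],[2,1]]) - 2·det([[2,2],[-2,1]]) + -2·det([[2,-1],[-2,2]])
    = 2·(-1·1 - 2·2) - 2·(2·1 - 2·-2) + -2·(2·2 - -1·-2)
    = 2·-5 - 2·6 + -2·2
    = -10 + -12 + -4 = -26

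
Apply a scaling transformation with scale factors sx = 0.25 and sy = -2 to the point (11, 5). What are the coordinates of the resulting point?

Scaling matrix:
[[0.25, 0], [0, -2]]
Result: (11 × 0.25, 5 × -2) = (2.75, -10)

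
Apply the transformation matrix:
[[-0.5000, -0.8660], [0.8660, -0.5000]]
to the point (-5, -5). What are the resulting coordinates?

Matrix multiplication:
[[-0.5000, -0.8660], [0.8660, -0.5000]] × [-5, -5]ᵀ
= [(-0.5000)(-5) + (-0.8660)(-5), (0.8660)(-5) + (-0.5000)(-5)]ᵀ
= [6.8300, -1.8300]ᵀ
Result: (6.8300, -1.8300)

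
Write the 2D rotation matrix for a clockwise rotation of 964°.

Rotation matrix formula: [[cos θ, -sin θ], [sin θ, cos θ]]
A clockwise rotation by 964° is equivalent to a counterclockwise rotation by -964°.
For θ = -964°:
cos(-964°) = -0.4384
sin(-964°) = 0.8988
Result: [[-0.4384, -0.8988], [0.8988, -0.4384]]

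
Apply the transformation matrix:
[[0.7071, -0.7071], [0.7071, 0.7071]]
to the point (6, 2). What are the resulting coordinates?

Matrix multiplication:
[[0.7071, -0.7071], [0.7071, 0.7071]] × [6, 2]ᵀ
= [(0.7071)(6) + (-0.7071)(2), (0.7071)(6) + (0.7071)(2)]ᵀ
= [2.8284, 5.6568]ᵀ
Result: (2.8284, 5.6568)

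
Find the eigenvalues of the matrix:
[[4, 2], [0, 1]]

Characteristic equation: det(A - λI) = 0
λ² - (trace)λ + (det) = 0
trace = 4 + 1 = 5, det = (4)(1) - (2)(0) = 4
λ² - (5)λ + (4) = 0
λ = (5 ± √((5)² - 4·(4))) / 2 = (5 ± √9) / 2
Solving: λ = 1, 4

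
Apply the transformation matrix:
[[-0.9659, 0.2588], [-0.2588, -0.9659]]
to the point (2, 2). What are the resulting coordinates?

Matrix multiplication:
[[-0.9659, 0.2588], [-0.2588, -0.9659]] × [2, 2]ᵀ
= [(-0.9659)(2) + (0.2588)(2), (-0.2588)(2) + (-0.9659)(2)]ᵀ
= [-1.4142, -2.4494]ᵀ
Result: (-1.4142, -2.4494)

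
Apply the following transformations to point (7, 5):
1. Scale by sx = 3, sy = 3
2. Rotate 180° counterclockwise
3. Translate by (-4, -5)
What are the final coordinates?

Step 1: Scale → (21, 15)
Step 2: Rotate 180° → (-21, -15)
Step 3: Translate → (-25, -20)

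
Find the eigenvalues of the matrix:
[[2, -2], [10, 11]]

Characteristic equation: det(A - λI) = 0
λ² - (trace)λ + (det) = 0
trace = 2 + 11 = 13, det = (2)(11) - (-2)(10) = 42
λ² - (13)λ + (42) = 0
λ = (13 ± √((13)² - 4·(42))) / 2 = (13 ± √1) / 2
Solving: λ = 6, 7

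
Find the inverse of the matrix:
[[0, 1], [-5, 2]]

For [[a,b],[c,d]], inverse = (1/det)·[[d,-b],[-c,a]]
det = (0)(2) - (1)(-5) = 0 - -5 = 5
Inverse = (1/5)·[[2, -1], [5, 0]]
= [[2/5, -1/5], [1, 0]]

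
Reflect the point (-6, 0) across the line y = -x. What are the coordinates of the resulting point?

Reflection across line y = -x: (-6, 0) → (0, 6)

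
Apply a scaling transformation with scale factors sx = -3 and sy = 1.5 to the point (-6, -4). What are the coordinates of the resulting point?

Scaling matrix:
[[-3, 0], [0, 1.50]]
Result: (-6 × -3, -4 × 1.5) = (18, -6)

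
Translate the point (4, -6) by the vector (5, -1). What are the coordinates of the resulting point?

Translation by (5, -1) (homogeneous matrix [[1, 0, 5], [0, 1, -1], [0, 0, 1]]):
x' = 4 + 5 = 9
y' = -6 + -1 = -7
Result: (9, -7)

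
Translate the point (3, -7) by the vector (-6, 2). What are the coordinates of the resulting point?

Translation by (-6, 2) (homogeneous matrix [[1, 0, -6], [0, 1, 2], [0, 0, 1]]):
x' = 3 + -6 = -3
y' = -7 + 2 = -5
Result: (-3, -5)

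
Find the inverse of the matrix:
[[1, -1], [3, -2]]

For [[a,b],[c,d]], inverse = (1/det)·[[d,-b],[-c,a]]
det = (1)(-2) - (-1)(3) = -2 - -3 = 1
Inverse = [[-2, 1], [-3, 1]]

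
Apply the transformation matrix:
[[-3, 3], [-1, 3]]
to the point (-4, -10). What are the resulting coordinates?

Matrix multiplication:
[[-3, 3], [-1, 3]] × [-4, -10]ᵀ
= [(-3)(-4) + (3)(-10), (-1)(-4) + (3)(-10)]ᵀ
= [-18, -26]ᵀ
Result: (-18, -26)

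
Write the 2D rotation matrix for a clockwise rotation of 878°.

Rotation matrix formula: [[cos θ, -sin θ], [sin θ, cos θ]]
A clockwise rotation by 878° is equivalent to a counterclockwise rotation by -878°.
For θ = -878°:
cos(-878°) = -0.9272
sin(-878°) = -0.3746
Result: [[-0.9272, 0.3746], [-0.3746, -0.9272]]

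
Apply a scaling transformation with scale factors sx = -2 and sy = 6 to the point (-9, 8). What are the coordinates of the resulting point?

Scaling matrix:
[[-2, 0], [0, 6]]
Result: (-9 × -2, 8 × 6) = (18, 48)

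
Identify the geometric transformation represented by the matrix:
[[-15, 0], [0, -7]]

This matrix represents: non-uniform scaling by sx = -15, sy = -7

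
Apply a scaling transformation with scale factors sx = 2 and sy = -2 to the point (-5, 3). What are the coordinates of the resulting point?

Scaling matrix:
[[2, 0], [0, -2]]
Result: (-5 × 2, 3 × -2) = (-10, -6)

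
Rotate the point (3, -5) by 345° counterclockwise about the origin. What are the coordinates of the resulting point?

Rotation matrix for 345°: [[cos 345°, -sin 345°], [sin 345°, cos 345°]] ≈ [[0.965926, 0.258819], [-0.258819, 0.965926]]
[[0.965926, 0.258819], [-0.258819, 0.965926]] × [3, -5]ᵀ ≈ [1.6037, -5.6061]ᵀ
Result: (1.6037, -5.6061)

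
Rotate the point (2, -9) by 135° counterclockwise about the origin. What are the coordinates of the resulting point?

Rotation matrix for 135°: [[cos 135°, -sin 135°], [sin 135°, cos 135°]] ≈ [[-0.707107, -0.707107], [0.707107, -0.707107]]
[[-0.707107, -0.707107], [0.707107, -0.707107]] × [2, -9]ᵀ ≈ [4.9497, 7.7782]ᵀ
Result: (4.9497, 7.7782)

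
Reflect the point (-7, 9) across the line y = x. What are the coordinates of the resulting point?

Reflection across line y = x: (-7, 9) → (9, -7)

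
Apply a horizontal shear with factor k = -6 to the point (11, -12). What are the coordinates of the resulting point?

Shear matrix for horizontal shear with factor k = -6:
[[1, -6], [0, 1]]
Result: (11, -12) → (83, -12)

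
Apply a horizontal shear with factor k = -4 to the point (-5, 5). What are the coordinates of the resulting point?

Shear matrix for horizontal shear with factor k = -4:
[[1, -4], [0, 1]]
Result: (-5, 5) → (-25, 5)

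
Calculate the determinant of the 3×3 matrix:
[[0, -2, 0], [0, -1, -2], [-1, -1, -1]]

Expansion along first row:
det = 0·det([[-1,-2],[-1,-1]]) - -2·det([[0,-2],[-1,-1]]) + 0·det([[0,-1],[-1,-1]])
    = 0·(-1·-1 - -2·-1) - -2·(0·-1 - -2·-1) + 0·(0·-1 - -1·-1)
    = 0·-1 - -2·-2 + 0·-1
    = 0 + -4 + 0 = -4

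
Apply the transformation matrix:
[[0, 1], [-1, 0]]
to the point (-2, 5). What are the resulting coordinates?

Matrix multiplication:
[[0, 1], [-1, 0]] × [-2, 5]ᵀ
= [(0)(-2) + (1)(5), (-1)(-2) + (0)(5)]ᵀ
= [5, 2]ᵀ
Result: (5, 2)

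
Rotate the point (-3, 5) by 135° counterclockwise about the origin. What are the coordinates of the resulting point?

Rotation matrix for 135°: [[cos 135°, -sin 135°], [sin 135°, cos 135°]] ≈ [[-0.707107, -0.707107], [0.707107, -0.707107]]
[[-0.707107, -0.707107], [0.707107, -0.707107]] × [-3, 5]ᵀ ≈ [-1.4142, -5.6569]ᵀ
Result: (-1.4142, -5.6569)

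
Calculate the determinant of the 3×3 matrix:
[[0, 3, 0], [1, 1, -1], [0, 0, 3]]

Expansion along first row:
det = 0·det([[1,-1],[0,3]]) - 3·det([[1,-1],[0,3]]) + 0·det([[1,1],[0,0]])
    = 0·(1·3 - -1·0) - 3·(1·3 - -1·0) + 0·(1·0 - 1·0)
    = 0·3 - 3·3 + 0·0
    = 0 + -9 + 0 = -9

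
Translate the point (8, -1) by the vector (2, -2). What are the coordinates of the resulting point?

Translation by (2, -2) (homogeneous matrix [[1, 0, 2], [0, 1, -2], [0, 0, 1]]):
x' = 8 + 2 = 10
y' = -1 + -2 = -3
Result: (10, -3)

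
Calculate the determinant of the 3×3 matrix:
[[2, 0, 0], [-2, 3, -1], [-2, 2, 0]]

Expansion along first row:
det = 2·det([[3,-1],[2,0]]) - 0·det([[-2,-1],[-2,0]]) + 0·det([[-2,3],[-2,2]])
    = 2·(3·0 - -1·2) - 0·(-2·0 - -1·-2) + 0·(-2·2 - 3·-2)
    = 2·2 - 0·-2 + 0·2
    = 4 + 0 + 0 = 4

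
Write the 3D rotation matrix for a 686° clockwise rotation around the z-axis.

Rotation matrix for clockwise 686° around z-axis:
A clockwise rotation by 686° is a counterclockwise rotation by -686°.
cos(-686°) = 0.8290, sin(-686°) = 0.5592
Result: [[0.8290, -0.5592, 0], [0.5592, 0.8290, 0], [0, 0, 1]]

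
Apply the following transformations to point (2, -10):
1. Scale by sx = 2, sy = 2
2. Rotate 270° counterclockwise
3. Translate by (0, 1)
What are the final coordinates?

Step 1: Scale → (4, -20)
Step 2: Rotate 270° → (-20, -4)
Step 3: Translate → (-20, -3)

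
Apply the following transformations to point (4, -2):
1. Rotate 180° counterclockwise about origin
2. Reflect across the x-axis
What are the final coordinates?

Step 1: Rotate 180° → (-4, 2)
Step 2: Reflect across x-axis → (-4, -2)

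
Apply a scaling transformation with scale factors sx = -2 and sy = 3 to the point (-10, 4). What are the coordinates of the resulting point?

Scaling matrix:
[[-2, 0], [0, 3]]
Result: (-10 × -2, 4 × 3) = (20, 12)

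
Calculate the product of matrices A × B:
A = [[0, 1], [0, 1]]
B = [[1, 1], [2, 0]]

Matrix multiplication:
C[0][0] = 0×1 + 1×2 = 2
C[0][1] = 0×1 + 1×0 = 0
C[1][0] = 0×1 + 1×2 = 2
C[1][1] = 0×1 + 1×0 = 0
Result: [[2, 0], [2, 0]]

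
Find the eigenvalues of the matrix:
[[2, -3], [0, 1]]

Characteristic equation: det(A - λI) = 0
λ² - (trace)λ + (det) = 0
trace = 2 + 1 = 3, det = (2)(1) - (-3)(0) = 2
λ² - (3)λ + (2) = 0
λ = (3 ± √((3)² - 4·(2))) / 2 = (3 ± √1) / 2
Solving: λ = 1, 2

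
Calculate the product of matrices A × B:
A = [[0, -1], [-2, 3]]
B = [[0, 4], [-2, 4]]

Matrix multiplication:
C[0][0] = 0×0 + -1×-2 = 2
C[0][1] = 0×4 + -1×4 = -4
C[1][0] = -2×0 + 3×-2 = -6
C[1][1] = -2×4 + 3×4 = 4
Result: [[2, -4], [-6, 4]]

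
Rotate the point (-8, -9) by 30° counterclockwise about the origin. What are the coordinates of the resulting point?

Rotation matrix for 30°: [[cos 30°, -sin 30°], [sin 30°, cos 30°]] ≈ [[0.866025, -0.500000], [0.500000, 0.866025]]
[[0.866025, -0.500000], [0.500000, 0.866025]] × [-8, -9]ᵀ ≈ [-2.4282, -11.7942]ᵀ
Result: (-2.4282, -11.7942)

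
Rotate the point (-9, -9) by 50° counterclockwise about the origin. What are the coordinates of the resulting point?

Rotation matrix for 50°: [[cos 50°, -sin 50°], [sin 50°, cos 50°]] ≈ [[0.642788, -0.766044], [0.766044, 0.642788]]
[[0.642788, -0.766044], [0.766044, 0.642788]] × [-9, -9]ᵀ ≈ [1.1093, -12.6795]ᵀ
Result: (1.1093, -12.6795)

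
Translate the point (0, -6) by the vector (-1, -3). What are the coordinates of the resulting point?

Translation by (-1, -3) (homogeneous matrix [[1, 0, -1], [0, 1, -3], [0, 0, 1]]):
x' = 0 + -1 = -1
y' = -6 + -3 = -9
Result: (-1, -9)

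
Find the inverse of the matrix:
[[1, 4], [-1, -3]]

For [[a,b],[c,d]], inverse = (1/det)·[[d,-b],[-c,a]]
det = (1)(-3) - (4)(-1) = -3 - -4 = 1
Inverse = [[-3, -4], [1, 1]]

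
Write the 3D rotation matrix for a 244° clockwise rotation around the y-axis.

Rotation matrix for clockwise 244° around y-axis:
A clockwise rotation by 244° is a counterclockwise rotation by -244°.
cos(-244°) = -0.4384, sin(-244°) = 0.8988
Result: [[-0.4384, 0, 0.8988], [0, 1, 0], [-0.8988, 0, -0.4384]]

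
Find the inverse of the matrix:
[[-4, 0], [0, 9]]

For [[a,b],[c,d]], inverse = (1/det)·[[d,-b],[-c,a]]
det = (-4)(9) - (0)(0) = -36 - 0 = -36
Inverse = (1/-36)·[[9, 0], [0, -4]]
= [[-1/4, 0], [0, 1/9]]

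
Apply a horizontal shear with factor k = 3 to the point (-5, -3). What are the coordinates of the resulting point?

Shear matrix for horizontal shear with factor k = 3:
[[1, 3], [0, 1]]
Result: (-5, -3) → (-14, -3)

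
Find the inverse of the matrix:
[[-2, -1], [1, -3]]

For [[a,b],[c,d]], inverse = (1/det)·[[d,-b],[-c,a]]
det = (-2)(-3) - (-1)(1) = 6 - -1 = 7
Inverse = (1/7)·[[-3, 1], [-1, -2]]
= [[-3/7, 1/7], [-1/7, -2/7]]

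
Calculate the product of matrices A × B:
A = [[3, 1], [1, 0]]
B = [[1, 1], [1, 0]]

Matrix multiplication:
C[0][0] = 3×1 + 1×1 = 4
C[0][1] = 3×1 + 1×0 = 3
C[1][0] = 1×1 + 0×1 = 1
C[1][1] = 1×1 + 0×0 = 1
Result: [[4, 3], [1, 1]]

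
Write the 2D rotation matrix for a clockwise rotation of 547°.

Rotation matrix formula: [[cos θ, -sin θ], [sin θ, cos θ]]
A clockwise rotation by 547° is equivalent to a counterclockwise rotation by -547°.
For θ = -547°:
cos(-547°) = -0.9925
sin(-547°) = 0.1219
Result: [[-0.9925, -0.1219], [0.1219, -0.9925]]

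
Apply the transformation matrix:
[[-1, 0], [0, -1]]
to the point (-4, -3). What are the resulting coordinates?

Matrix multiplication:
[[-1, 0], [0, -1]] × [-4, -3]ᵀ
= [(-1)(-4) + (0)(-3), (0)(-4) + (-1)(-3)]ᵀ
= [4, 3]ᵀ
Result: (4, 3)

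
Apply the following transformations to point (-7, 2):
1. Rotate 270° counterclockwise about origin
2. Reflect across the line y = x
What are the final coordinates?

Step 1: Rotate 270° → (2, 7)
Step 2: Reflect across line y = x → (7, 2)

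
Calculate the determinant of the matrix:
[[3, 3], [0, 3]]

For a 2×2 matrix [[a, b], [c, d]], det = ad - bc
det = (3)(3) - (3)(0) = 9 - 0 = 9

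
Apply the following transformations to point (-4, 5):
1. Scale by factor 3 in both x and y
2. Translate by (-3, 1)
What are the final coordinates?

Step 1: Scale (-4, 5) by 3 → (-12, 15)
Step 2: Translate by (-3, 1) → (-15, 16)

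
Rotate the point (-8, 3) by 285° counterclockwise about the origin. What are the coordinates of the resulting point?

Rotation matrix for 285°: [[cos 285°, -sin 285°], [sin 285°, cos 285°]] ≈ [[0.258819, 0.965926], [-0.965926, 0.258819]]
[[0.258819, 0.965926], [-0.965926, 0.258819]] × [-8, 3]ᵀ ≈ [0.8272, 8.5039]ᵀ
Result: (0.8272, 8.5039)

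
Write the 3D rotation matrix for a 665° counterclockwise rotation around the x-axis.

Rotation matrix for counterclockwise 665° around x-axis:
cos(665°) = 0.5736, sin(665°) = -0.8192
Result: [[1, 0, 0], [0, 0.5736, 0.8192], [0, -0.8192, 0.5736]]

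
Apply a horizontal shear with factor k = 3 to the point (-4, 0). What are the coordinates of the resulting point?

Shear matrix for horizontal shear with factor k = 3:
[[1, 3], [0, 1]]
Result: (-4, 0) → (-4, 0)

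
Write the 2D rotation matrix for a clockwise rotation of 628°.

Rotation matrix formula: [[cos θ, -sin θ], [sin θ, cos θ]]
A clockwise rotation by 628° is equivalent to a counterclockwise rotation by -628°.
For θ = -628°:
cos(-628°) = -0.0349
sin(-628°) = 0.9994
Result: [[-0.0349, -0.9994], [0.9994, -0.0349]]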